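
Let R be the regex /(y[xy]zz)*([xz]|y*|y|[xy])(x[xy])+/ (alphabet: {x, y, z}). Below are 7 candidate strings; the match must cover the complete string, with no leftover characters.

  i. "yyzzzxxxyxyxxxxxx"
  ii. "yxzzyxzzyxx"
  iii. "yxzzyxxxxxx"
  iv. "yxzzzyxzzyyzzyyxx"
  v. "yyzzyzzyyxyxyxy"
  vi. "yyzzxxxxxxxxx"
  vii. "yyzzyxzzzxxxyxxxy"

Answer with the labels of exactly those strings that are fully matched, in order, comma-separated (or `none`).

i, ii, iii, vi, vii

i → match
ii → match
iii → match
iv → no match
v → no match
vi → match
vii → match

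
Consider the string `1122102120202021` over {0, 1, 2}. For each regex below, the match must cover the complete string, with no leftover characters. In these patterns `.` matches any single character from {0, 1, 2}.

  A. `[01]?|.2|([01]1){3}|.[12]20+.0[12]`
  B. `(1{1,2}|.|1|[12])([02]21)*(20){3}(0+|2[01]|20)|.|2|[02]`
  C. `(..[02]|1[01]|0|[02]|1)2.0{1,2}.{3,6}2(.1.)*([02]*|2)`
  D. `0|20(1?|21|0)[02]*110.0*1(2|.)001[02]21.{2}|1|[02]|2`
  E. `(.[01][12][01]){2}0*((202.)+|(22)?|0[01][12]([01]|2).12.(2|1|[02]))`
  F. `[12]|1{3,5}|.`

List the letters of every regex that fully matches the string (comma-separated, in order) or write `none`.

A → no match
B → match
C → no match
D → no match
E → no match
F → no match

B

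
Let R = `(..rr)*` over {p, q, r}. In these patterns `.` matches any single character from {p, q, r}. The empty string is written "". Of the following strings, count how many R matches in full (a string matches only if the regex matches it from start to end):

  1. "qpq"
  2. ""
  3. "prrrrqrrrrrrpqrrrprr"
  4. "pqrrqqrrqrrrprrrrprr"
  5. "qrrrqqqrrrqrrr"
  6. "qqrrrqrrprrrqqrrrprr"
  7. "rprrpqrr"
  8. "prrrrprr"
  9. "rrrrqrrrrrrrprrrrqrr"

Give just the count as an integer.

7

1. "qpq" → no match
2. "" → match
3 → match
4 → match
5 → no match
6 → match
7. "rprrpqrr" → match
8. "prrrrprr" → match
9 → match
Total matched: 7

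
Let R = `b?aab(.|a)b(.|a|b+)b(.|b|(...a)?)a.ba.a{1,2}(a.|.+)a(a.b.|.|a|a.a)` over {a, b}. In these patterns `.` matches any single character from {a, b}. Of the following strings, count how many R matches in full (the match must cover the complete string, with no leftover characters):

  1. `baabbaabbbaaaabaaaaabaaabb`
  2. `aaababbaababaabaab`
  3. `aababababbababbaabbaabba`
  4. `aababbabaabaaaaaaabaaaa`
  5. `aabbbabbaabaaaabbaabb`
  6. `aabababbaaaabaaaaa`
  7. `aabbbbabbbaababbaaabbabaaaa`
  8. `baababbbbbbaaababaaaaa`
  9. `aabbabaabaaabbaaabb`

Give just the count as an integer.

1 → no match
2 → no match
3 → match
4 → no match
5 → no match
6 → no match
7 → no match
8 → match
9 → no match
Total matched: 2

2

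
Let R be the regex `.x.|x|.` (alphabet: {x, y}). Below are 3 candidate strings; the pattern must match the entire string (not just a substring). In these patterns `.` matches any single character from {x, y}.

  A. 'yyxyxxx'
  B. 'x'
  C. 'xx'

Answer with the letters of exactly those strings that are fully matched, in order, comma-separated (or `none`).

A → no match
B → match
C → no match

B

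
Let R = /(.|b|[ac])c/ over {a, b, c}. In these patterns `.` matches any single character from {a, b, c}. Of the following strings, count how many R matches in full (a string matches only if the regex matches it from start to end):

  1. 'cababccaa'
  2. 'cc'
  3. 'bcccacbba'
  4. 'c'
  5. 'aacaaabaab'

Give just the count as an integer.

1 → no match — must end with 'c'
2 → match
3 → no match — must end with 'c'
4 → no match
5 → no match — must end with 'c'
Total matched: 1

1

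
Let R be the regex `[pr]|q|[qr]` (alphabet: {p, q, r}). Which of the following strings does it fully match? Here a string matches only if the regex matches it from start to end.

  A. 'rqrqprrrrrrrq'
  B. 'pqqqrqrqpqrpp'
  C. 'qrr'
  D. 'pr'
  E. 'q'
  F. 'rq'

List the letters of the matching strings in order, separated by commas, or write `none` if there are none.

A → no match
B → no match
C → no match
D → no match
E → match
F → no match

E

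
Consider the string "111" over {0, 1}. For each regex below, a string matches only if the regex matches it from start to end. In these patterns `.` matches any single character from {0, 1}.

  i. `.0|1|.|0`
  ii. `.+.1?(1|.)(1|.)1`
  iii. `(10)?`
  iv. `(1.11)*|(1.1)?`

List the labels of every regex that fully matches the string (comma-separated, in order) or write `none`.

i → no match
ii → no match
iii → no match
iv → match

iv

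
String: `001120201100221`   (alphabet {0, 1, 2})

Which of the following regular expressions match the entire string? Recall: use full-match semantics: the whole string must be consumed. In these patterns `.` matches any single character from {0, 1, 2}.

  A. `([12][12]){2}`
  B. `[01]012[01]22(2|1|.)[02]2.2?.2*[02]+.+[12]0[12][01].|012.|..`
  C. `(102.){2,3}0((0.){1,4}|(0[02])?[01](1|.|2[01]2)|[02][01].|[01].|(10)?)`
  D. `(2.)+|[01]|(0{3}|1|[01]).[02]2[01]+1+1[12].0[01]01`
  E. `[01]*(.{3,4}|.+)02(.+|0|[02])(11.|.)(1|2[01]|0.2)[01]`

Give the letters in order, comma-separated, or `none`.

A → no match
B → no match
C → no match — must start with `102`
D → no match
E → match

E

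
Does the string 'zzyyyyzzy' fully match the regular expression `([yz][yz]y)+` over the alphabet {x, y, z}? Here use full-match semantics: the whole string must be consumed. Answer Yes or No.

Yes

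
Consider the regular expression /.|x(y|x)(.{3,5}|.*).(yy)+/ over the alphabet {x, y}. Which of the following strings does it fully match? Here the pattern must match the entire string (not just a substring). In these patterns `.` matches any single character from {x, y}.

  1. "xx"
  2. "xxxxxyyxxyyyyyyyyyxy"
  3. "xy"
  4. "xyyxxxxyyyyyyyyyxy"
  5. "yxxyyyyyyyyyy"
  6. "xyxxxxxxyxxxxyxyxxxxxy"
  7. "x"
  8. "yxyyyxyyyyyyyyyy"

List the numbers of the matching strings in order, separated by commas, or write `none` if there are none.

7

1 → no match
2 → no match
3 → no match
4 → no match
5 → no match
6 → no match
7 → match
8 → no match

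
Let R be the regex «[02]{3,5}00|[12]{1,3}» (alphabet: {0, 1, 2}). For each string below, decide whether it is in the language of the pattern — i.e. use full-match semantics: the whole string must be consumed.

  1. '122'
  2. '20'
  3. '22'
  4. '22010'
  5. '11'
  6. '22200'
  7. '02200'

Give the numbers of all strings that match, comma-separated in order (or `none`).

1 → match
2 → no match
3 → match
4 → no match
5 → match
6 → match
7 → match

1, 3, 5, 6, 7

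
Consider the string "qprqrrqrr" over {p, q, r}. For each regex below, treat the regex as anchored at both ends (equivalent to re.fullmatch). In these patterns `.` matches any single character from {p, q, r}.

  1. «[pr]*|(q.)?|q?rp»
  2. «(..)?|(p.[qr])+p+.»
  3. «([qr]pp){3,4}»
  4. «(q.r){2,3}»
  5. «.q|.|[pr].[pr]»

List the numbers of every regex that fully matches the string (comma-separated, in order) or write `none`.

1 → no match
2 → no match
3 → no match — must end with "pp"
4 → match
5 → no match

4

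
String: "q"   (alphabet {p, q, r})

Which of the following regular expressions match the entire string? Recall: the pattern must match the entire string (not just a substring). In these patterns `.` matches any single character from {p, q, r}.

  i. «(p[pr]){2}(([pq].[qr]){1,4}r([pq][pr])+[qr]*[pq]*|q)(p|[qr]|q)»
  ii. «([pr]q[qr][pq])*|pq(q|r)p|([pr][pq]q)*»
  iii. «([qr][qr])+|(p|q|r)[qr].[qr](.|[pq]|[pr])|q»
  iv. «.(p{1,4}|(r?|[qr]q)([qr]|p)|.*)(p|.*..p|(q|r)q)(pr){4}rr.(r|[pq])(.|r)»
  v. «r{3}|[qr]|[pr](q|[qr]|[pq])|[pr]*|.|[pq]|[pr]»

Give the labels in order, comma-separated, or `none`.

i → no match — must start with "p"
ii → no match
iii → match
iv → no match
v → match

iii, v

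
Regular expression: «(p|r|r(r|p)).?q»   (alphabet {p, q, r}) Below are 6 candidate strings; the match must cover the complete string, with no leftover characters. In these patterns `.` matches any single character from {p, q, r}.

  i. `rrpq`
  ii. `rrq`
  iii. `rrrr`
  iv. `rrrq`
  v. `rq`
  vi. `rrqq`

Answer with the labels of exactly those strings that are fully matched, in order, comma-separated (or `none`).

i. `rrpq` → match
ii. `rrq` → match
iii. `rrrr` → no match — must end with `q`
iv. `rrrq` → match
v. `rq` → match
vi. `rrqq` → match

i, ii, iv, v, vi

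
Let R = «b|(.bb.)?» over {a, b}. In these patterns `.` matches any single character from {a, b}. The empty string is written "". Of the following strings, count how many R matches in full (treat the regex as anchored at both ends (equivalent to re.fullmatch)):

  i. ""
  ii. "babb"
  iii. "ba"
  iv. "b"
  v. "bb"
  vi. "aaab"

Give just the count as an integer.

2

i. "" → match
ii. "babb" → no match
iii. "ba" → no match
iv. "b" → match
v. "bb" → no match
vi. "aaab" → no match
Total matched: 2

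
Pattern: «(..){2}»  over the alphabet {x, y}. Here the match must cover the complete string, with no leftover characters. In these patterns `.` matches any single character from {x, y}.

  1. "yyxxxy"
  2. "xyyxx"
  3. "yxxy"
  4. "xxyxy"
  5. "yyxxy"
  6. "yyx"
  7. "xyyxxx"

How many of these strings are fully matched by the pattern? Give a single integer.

1

1 → no match
2 → no match
3 → match
4 → no match
5 → no match
6 → no match
7 → no match
Total matched: 1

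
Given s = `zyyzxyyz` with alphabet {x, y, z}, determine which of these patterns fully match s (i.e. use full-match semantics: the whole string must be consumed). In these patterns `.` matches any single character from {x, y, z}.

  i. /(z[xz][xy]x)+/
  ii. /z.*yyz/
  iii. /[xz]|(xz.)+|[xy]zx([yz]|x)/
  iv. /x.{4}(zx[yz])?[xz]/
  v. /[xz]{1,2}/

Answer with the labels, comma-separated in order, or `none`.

ii

i → no match — must end with `x`
ii → match
iii → no match
iv → no match — must start with `x`
v → no match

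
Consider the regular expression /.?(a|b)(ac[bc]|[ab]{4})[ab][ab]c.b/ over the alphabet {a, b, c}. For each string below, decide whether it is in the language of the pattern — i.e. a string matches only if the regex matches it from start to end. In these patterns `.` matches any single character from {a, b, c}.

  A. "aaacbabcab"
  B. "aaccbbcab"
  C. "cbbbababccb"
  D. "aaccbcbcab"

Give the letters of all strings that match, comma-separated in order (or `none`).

A → match
B → match
C → match
D → no match

A, B, C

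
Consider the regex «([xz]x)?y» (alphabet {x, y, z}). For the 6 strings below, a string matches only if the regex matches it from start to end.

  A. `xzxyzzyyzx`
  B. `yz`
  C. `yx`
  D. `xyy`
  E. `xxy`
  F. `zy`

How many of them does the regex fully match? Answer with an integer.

1

A → no match — must end with `y`
B → no match — must end with `y`
C → no match — must end with `y`
D → no match
E → match
F → no match
Total matched: 1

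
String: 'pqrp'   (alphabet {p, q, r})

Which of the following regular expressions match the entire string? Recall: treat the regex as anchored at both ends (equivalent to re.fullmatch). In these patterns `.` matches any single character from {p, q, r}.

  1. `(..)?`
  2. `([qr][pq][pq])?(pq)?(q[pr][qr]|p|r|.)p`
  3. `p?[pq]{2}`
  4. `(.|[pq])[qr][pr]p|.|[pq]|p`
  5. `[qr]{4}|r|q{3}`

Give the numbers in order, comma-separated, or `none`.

1 → no match
2 → match
3 → no match
4 → match
5 → no match

2, 4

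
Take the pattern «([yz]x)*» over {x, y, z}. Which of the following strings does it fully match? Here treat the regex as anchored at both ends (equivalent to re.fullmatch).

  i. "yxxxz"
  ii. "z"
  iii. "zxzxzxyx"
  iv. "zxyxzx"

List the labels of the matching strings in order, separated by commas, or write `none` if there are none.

i. "yxxxz" → no match
ii. "z" → no match
iii. "zxzxzxyx" → match
iv. "zxyxzx" → match

iii, iv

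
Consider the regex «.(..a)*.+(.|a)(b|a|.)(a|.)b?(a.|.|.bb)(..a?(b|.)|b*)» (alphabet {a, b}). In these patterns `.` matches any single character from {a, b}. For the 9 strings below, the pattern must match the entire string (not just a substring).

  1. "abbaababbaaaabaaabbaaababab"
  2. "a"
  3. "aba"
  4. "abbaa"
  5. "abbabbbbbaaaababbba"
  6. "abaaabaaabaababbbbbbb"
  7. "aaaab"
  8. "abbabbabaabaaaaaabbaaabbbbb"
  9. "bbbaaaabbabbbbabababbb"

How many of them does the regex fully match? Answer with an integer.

5

1 → match
2 → no match
3 → no match
4 → no match
5 → match
6 → match
7 → no match
8 → match
9 → match
Total matched: 5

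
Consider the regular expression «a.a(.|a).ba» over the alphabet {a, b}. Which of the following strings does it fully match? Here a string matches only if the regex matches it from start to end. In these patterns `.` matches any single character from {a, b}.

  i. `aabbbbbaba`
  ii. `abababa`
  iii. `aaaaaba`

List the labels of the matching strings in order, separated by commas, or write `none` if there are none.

ii, iii

i → no match
ii → match
iii → match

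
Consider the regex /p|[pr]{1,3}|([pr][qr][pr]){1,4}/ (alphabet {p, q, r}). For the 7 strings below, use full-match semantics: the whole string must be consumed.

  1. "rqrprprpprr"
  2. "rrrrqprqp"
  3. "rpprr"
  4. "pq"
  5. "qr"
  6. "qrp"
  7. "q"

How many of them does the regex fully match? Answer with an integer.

1 → no match
2 → match
3 → no match
4 → no match
5 → no match
6 → no match
7 → no match
Total matched: 1

1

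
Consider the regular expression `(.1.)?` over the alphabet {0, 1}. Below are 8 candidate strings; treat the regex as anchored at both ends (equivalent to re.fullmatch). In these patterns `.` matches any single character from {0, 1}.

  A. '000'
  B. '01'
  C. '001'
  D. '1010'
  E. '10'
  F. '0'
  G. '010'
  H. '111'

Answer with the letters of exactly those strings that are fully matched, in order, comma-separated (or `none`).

A → no match
B → no match
C → no match
D → no match
E → no match
F → no match
G → match
H → match

G, H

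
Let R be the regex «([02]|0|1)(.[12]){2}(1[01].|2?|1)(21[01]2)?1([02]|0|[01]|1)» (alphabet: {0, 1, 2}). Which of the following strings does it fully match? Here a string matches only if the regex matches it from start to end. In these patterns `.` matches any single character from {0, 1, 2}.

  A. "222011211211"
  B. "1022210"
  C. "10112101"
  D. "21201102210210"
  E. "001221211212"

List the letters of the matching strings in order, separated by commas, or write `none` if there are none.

A → match
B → match
C → no match
D → match
E → match

A, B, D, E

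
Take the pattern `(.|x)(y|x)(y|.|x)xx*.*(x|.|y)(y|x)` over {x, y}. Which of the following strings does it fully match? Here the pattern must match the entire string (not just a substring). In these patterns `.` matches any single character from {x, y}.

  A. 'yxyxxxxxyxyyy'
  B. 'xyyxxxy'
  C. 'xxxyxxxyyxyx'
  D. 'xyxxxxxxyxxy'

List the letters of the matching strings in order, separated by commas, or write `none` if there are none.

A → match
B → match
C → no match
D → match

A, B, D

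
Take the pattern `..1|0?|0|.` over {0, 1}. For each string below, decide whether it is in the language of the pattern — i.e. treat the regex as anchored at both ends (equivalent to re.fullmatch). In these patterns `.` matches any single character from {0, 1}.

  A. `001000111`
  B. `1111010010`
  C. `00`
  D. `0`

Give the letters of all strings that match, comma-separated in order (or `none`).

A → no match
B → no match
C → no match
D → match

D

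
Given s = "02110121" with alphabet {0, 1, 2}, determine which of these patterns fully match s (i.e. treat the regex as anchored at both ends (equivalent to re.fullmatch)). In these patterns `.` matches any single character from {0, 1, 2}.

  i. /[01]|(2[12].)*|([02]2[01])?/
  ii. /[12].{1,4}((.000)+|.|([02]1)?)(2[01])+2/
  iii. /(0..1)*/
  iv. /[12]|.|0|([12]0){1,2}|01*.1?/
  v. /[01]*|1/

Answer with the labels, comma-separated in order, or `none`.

iii

i → no match
ii → no match — must end with "2"
iii → match
iv → no match
v → no match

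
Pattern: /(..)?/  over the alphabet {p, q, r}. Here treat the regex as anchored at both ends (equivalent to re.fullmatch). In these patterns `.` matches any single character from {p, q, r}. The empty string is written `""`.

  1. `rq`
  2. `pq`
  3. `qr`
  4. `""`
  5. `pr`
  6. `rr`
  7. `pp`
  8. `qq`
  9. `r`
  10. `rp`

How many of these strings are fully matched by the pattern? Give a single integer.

1 → match
2 → match
3 → match
4 → match
5 → match
6 → match
7 → match
8 → match
9 → no match
10 → match
Total matched: 9

9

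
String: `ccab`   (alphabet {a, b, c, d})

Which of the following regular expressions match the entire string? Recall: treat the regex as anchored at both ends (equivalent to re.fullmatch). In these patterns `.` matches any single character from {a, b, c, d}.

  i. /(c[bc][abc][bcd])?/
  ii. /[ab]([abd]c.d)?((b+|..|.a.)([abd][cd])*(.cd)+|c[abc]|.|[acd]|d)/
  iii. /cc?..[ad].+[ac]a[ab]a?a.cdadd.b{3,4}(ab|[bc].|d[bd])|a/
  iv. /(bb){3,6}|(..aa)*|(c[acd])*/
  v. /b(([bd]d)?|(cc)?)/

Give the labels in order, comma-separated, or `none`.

i → match
ii → no match
iii → no match
iv → no match
v → no match — must start with `b`

i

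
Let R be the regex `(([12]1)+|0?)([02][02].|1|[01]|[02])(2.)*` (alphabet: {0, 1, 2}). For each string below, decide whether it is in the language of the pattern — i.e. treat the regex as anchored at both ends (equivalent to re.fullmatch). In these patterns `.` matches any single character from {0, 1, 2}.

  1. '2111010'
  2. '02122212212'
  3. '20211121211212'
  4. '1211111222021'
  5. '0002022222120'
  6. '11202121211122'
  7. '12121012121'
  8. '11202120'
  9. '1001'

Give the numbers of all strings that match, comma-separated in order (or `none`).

5

1. '2111010' → no match
2. '02122212212' → no match
3 → no match
4 → no match
5 → match
6 → no match
7. '12121012121' → no match
8. '11202120' → no match
9. '1001' → no match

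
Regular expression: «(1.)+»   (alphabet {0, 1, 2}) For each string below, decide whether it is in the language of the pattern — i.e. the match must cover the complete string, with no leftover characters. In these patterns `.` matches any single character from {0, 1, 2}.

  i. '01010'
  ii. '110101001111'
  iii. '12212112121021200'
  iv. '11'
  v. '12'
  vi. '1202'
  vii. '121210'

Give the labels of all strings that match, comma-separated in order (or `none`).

i → no match — must start with '1'
ii → no match
iii → no match
iv → match
v → match
vi → no match
vii → match

iv, v, vii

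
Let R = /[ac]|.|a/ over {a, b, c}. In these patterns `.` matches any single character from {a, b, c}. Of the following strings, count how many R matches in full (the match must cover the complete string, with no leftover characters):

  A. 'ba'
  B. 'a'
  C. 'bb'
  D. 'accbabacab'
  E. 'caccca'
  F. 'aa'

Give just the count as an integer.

1

A → no match
B → match
C → no match
D → no match
E → no match
F → no match
Total matched: 1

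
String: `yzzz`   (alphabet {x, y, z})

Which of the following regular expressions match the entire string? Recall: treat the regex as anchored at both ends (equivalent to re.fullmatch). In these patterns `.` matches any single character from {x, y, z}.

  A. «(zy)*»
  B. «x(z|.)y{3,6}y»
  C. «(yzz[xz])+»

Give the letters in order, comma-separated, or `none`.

C

A → no match
B → no match — must start with `x`
C → match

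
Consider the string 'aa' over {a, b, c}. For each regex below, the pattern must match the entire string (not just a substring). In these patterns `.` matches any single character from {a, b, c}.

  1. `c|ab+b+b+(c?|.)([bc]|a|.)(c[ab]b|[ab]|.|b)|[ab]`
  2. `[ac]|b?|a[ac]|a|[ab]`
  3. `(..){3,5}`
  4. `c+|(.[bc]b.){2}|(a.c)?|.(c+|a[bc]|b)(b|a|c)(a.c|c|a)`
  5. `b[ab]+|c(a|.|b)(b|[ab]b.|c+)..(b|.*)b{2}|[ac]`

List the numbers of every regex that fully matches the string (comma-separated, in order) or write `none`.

2

1 → no match
2 → match
3 → no match
4 → no match
5 → no match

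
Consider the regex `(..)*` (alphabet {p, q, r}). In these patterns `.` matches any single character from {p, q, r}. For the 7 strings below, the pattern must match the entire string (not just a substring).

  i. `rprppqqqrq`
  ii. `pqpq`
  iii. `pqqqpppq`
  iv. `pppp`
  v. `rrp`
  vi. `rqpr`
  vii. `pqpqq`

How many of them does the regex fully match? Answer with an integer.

5

i → match
ii → match
iii → match
iv → match
v → no match
vi → match
vii → no match
Total matched: 5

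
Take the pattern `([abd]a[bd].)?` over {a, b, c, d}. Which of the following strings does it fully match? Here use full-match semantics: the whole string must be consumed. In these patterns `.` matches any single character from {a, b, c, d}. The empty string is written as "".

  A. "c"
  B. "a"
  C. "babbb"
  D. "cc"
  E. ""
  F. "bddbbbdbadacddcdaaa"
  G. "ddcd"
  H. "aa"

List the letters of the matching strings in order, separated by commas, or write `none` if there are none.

A → no match
B → no match
C → no match
D → no match
E → match
F → no match
G → no match
H → no match

E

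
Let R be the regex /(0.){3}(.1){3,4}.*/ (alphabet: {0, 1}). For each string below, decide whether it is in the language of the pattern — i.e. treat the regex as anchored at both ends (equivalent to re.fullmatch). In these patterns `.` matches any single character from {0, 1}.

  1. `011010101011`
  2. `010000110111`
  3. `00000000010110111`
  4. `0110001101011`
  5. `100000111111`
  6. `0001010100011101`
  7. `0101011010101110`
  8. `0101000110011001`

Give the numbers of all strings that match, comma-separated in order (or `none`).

2

1. `011010101011` → no match
2. `010000110111` → match
3 → no match
4 → no match
5. `100000111111` → no match — must start with `0`
6 → no match
7 → no match
8 → no match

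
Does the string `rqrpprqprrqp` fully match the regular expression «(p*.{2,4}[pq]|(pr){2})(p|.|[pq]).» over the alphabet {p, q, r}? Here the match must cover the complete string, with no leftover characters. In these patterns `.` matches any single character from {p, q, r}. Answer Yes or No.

No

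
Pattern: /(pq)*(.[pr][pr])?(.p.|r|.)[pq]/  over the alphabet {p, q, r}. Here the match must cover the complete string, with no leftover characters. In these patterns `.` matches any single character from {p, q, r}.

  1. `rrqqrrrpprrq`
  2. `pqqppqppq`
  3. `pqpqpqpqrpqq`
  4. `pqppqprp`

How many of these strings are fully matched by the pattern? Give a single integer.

1. `rrqqrrrpprrq` → no match
2. `pqqppqppq` → match
3. `pqpqpqpqrpqq` → match
4. `pqppqprp` → no match
Total matched: 2

2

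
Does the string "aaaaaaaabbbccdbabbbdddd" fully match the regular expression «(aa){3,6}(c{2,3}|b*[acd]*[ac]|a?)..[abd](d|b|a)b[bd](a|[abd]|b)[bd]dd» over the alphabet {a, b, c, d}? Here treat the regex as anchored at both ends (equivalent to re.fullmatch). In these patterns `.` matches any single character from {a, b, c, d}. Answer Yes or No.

Yes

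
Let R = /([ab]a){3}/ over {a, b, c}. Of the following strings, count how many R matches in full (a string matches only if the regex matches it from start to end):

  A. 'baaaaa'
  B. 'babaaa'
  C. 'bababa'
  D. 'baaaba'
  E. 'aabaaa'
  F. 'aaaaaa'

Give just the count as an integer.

6

A → match
B → match
C → match
D → match
E → match
F → match
Total matched: 6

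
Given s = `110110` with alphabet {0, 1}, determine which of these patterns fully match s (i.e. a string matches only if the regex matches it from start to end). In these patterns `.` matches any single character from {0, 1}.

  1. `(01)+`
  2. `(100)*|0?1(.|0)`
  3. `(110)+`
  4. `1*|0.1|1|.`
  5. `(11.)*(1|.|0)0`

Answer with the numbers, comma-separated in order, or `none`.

3

1 → no match — must start with `01`
2 → no match
3 → match
4 → no match
5 → no match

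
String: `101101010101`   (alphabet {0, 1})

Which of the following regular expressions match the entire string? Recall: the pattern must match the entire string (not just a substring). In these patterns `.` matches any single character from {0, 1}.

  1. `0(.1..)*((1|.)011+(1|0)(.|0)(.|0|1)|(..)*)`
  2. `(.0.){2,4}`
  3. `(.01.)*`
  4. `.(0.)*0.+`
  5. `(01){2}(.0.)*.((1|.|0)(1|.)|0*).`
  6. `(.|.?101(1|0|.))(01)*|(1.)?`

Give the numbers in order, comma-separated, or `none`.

4, 6

1 → no match — must start with `0`
2 → no match
3 → no match
4 → match
5 → no match — must start with `01`
6 → match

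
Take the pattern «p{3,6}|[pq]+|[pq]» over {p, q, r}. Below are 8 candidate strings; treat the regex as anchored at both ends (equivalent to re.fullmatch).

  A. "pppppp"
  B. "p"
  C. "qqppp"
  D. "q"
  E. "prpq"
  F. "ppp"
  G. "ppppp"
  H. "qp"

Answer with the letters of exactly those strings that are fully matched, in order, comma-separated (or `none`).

A → match
B → match
C → match
D → match
E → no match
F → match
G → match
H → match

A, B, C, D, F, G, H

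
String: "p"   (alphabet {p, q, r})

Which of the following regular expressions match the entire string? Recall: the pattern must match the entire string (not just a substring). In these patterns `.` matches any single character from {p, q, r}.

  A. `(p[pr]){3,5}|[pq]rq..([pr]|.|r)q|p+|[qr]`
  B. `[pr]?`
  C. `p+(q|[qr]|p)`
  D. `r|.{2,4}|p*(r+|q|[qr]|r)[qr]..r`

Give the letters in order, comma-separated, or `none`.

A → match
B → match
C → no match
D → no match

A, B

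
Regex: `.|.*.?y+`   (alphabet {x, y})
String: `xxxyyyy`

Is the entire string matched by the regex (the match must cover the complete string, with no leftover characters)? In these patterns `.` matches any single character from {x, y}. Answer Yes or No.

Yes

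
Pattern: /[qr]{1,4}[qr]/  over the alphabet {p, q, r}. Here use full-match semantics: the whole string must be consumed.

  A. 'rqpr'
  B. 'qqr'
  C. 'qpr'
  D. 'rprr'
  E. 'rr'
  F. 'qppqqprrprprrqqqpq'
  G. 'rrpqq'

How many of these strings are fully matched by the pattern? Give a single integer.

A → no match
B → match
C → no match
D → no match
E → match
F → no match
G → no match
Total matched: 2

2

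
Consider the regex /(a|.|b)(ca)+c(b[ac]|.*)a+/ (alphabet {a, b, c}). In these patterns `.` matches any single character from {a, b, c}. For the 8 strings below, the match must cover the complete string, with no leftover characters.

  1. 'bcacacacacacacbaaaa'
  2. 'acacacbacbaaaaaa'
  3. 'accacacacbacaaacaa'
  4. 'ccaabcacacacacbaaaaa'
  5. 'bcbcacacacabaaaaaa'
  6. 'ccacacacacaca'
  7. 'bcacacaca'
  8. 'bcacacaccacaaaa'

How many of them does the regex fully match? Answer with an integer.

5

1 → match
2 → match
3 → no match
4 → no match
5 → no match
6 → match
7. 'bcacacaca' → match
8 → match
Total matched: 5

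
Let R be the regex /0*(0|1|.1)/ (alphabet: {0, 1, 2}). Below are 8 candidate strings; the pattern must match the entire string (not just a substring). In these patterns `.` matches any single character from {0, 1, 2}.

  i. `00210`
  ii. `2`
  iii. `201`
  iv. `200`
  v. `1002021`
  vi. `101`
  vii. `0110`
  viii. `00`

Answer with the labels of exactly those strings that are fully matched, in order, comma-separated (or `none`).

i → no match
ii → no match
iii → no match
iv → no match
v → no match
vi → no match
vii → no match
viii → match

viii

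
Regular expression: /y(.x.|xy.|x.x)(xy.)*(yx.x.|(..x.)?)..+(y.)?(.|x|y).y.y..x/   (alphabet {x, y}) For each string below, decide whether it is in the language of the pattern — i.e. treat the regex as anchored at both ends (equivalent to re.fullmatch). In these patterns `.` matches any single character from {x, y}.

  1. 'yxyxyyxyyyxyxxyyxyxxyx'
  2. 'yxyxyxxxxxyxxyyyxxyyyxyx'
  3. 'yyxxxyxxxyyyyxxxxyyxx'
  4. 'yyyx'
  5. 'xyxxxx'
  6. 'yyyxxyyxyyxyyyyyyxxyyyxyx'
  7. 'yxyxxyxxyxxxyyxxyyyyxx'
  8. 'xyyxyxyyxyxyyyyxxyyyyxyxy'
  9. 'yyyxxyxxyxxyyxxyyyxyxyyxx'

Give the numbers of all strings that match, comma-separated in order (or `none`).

2, 7

1 → no match
2 → match
3 → no match
4 → no match
5 → no match — must start with 'y'
6 → no match
7 → match
8 → no match — must start with 'y'
9 → no match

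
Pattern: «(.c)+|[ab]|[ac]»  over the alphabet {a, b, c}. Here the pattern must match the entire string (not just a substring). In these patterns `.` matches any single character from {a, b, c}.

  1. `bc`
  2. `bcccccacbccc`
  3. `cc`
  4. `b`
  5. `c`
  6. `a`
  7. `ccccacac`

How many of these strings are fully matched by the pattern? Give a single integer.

7

1 → match
2 → match
3 → match
4 → match
5 → match
6 → match
7 → match
Total matched: 7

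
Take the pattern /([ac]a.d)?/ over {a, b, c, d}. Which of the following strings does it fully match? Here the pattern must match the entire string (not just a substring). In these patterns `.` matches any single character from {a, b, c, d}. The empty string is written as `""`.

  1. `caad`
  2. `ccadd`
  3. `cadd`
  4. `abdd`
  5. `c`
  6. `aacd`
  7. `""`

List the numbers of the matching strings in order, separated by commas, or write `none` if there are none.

1, 3, 6, 7

1 → match
2 → no match
3 → match
4 → no match
5 → no match
6 → match
7 → match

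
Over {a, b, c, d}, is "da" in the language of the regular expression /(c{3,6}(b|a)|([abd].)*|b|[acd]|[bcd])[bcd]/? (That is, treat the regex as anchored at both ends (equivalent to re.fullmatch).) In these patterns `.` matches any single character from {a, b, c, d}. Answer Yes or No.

No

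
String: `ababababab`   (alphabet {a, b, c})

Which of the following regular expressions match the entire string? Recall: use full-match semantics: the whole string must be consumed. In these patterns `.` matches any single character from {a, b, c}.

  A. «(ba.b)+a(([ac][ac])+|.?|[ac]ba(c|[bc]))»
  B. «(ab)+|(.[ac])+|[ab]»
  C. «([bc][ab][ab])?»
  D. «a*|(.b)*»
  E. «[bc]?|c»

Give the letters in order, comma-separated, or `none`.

A → no match — must start with `ba`
B → match
C → no match
D → match
E → no match

B, D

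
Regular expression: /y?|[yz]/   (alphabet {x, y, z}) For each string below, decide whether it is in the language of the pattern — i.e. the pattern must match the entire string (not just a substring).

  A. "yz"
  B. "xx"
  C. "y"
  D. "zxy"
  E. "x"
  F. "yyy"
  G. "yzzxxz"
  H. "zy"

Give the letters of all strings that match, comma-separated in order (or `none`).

A. "yz" → no match
B. "xx" → no match
C. "y" → match
D. "zxy" → no match
E. "x" → no match
F. "yyy" → no match
G. "yzzxxz" → no match
H. "zy" → no match

C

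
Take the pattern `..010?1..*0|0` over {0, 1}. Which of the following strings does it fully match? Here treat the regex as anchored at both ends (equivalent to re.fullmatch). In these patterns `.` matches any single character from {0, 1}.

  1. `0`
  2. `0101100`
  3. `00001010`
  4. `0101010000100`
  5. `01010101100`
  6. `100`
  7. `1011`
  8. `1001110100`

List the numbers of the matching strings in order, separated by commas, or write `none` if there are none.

1 → match
2 → match
3 → no match
4 → match
5 → match
6 → no match
7 → no match — must end with `0`
8 → match

1, 2, 4, 5, 8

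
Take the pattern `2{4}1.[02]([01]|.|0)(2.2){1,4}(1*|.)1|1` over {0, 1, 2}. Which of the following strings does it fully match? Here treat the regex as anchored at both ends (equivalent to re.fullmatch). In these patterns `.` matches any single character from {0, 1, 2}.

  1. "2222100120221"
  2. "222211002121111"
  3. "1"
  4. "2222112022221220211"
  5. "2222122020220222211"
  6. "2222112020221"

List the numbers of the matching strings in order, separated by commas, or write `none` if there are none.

1, 2, 3, 4, 5, 6

1 → match
2 → match
3 → match
4 → match
5 → match
6 → match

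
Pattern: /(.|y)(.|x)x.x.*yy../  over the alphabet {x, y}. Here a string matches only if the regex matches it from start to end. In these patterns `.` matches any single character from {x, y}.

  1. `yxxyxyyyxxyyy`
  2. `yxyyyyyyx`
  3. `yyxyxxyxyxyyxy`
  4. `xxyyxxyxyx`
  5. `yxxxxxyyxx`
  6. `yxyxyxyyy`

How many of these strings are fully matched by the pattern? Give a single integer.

2

1 → no match
2. `yxyyyyyyx` → no match
3 → match
4. `xxyyxxyxyx` → no match
5. `yxxxxxyyxx` → match
6. `yxyxyxyyy` → no match
Total matched: 2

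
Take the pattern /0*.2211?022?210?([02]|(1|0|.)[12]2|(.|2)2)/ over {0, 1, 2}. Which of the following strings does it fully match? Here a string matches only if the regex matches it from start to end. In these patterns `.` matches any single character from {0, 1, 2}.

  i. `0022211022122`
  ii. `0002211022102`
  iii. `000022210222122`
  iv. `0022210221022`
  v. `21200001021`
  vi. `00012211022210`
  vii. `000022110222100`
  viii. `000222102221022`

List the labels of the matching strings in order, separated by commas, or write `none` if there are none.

i, ii, iii, iv, vi, vii, viii

i → match
ii → match
iii → match
iv → match
v → no match
vi → match
vii → match
viii → match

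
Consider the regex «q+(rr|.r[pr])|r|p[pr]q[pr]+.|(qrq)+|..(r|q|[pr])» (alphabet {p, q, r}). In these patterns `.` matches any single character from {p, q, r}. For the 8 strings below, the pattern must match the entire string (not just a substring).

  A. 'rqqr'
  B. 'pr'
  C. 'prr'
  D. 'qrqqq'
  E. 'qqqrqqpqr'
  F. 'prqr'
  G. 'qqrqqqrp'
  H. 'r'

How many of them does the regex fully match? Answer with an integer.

2

A. 'rqqr' → no match
B. 'pr' → no match
C. 'prr' → match
D. 'qrqqq' → no match
E. 'qqqrqqpqr' → no match
F. 'prqr' → no match
G. 'qqrqqqrp' → no match
H. 'r' → match
Total matched: 2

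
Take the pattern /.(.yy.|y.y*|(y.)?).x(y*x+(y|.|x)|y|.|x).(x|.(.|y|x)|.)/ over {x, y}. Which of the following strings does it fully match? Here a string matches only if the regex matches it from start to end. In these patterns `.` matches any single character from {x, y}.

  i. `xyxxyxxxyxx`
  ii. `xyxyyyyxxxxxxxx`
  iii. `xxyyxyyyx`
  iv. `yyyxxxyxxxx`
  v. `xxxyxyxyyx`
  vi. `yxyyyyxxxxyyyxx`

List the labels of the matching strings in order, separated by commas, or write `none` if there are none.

ii

i → no match
ii → match
iii → no match
iv → no match
v → no match
vi → no match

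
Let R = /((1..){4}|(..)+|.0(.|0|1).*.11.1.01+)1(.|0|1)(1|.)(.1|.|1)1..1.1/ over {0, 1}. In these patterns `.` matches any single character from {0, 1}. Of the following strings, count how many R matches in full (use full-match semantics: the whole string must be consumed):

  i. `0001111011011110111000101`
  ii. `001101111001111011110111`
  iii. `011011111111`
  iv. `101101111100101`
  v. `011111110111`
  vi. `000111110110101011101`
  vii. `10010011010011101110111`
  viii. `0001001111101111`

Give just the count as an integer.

5

i → no match
ii → match
iii → match
iv → no match
v → match
vi → no match
vii → match
viii → match
Total matched: 5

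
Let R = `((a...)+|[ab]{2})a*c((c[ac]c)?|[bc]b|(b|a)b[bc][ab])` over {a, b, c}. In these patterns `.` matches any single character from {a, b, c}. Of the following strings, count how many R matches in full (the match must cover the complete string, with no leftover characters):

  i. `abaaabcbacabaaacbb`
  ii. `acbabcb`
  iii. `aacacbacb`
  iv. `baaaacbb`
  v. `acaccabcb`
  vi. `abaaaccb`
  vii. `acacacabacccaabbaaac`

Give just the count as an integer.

i → match
ii → no match
iii → no match
iv → match
v → match
vi → match
vii → match
Total matched: 5

5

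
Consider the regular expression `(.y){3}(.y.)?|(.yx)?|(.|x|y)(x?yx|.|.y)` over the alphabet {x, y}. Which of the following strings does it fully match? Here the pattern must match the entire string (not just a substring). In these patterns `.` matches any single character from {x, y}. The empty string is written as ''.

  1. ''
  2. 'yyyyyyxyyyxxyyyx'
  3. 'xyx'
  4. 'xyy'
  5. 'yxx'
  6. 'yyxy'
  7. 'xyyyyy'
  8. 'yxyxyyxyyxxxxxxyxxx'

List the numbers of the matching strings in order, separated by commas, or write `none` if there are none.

1, 3, 4, 7

1. '' → match
2 → no match
3. 'xyx' → match
4. 'xyy' → match
5. 'yxx' → no match
6. 'yyxy' → no match
7. 'xyyyyy' → match
8 → no match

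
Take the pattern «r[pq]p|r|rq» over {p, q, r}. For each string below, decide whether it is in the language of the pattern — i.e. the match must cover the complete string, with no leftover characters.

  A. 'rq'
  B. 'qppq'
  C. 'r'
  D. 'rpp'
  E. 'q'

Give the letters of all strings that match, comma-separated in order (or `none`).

A, C, D

A → match
B → no match
C → match
D → match
E → no match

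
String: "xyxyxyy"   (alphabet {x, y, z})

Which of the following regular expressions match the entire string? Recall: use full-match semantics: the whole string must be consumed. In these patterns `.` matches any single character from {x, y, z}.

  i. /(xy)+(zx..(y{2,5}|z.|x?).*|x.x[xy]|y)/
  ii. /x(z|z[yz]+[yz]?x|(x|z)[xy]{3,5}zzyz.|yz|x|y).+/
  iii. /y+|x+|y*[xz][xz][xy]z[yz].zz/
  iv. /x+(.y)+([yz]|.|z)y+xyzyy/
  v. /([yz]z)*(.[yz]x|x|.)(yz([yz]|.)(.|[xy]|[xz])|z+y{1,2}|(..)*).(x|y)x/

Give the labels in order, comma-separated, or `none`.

i → match
ii → match
iii → no match
iv → no match — must end with "yxyzyy"
v → no match — must end with "x"

i, ii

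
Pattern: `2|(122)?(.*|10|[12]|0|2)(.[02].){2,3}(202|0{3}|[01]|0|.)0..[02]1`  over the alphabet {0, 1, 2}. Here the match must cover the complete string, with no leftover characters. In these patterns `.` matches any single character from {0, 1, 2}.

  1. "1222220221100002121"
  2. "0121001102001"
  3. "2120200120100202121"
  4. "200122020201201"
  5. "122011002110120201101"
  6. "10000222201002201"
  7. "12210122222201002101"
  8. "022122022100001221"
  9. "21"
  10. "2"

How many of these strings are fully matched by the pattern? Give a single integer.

9

1 → match
2 → match
3 → match
4 → match
5 → match
6 → match
7 → match
8 → match
9 → no match
10 → match
Total matched: 9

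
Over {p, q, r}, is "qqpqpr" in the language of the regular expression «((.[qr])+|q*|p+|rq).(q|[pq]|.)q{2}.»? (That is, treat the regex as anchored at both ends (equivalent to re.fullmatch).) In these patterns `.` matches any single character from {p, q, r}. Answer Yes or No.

No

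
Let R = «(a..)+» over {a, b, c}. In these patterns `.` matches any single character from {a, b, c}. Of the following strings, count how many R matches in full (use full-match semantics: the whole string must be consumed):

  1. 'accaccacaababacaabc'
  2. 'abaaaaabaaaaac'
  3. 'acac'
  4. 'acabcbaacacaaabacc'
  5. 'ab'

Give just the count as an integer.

0

1 → no match
2 → no match
3. 'acac' → no match
4 → no match
5. 'ab' → no match
Total matched: 0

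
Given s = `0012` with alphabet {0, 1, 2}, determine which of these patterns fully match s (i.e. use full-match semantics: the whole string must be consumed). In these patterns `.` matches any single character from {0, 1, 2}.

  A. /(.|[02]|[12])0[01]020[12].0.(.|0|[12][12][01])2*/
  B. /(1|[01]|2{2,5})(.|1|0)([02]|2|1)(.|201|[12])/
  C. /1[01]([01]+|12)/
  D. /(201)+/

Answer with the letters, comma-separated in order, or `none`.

A → no match
B → match
C → no match — must start with `1`
D → no match — must start with `201`

B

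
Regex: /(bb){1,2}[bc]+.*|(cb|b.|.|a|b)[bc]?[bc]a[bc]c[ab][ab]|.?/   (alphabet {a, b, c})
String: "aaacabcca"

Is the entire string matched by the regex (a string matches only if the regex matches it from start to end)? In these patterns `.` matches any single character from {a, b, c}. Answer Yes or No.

No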